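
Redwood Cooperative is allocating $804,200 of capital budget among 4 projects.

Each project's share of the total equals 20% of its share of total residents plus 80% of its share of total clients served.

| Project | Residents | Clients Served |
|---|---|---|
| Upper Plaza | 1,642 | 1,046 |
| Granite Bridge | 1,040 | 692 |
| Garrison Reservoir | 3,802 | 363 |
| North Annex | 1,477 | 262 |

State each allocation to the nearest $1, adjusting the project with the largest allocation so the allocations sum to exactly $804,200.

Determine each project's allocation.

Upper Plaza: $317,962 | Granite Bridge: $209,418 | Garrison Reservoir: $175,646 | North Annex: $101,174

Residents total 7,961; clients served total 2,363.
Composite weights (20% residents + 80% clients served): Upper Plaza 0.3954; Granite Bridge 0.2604; Garrison Reservoir 0.2184; North Annex 0.1258.
Pro-rata amounts: Upper Plaza 317,962.35; Granite Bridge 209,418.37; Garrison Reservoir 175,645.53; North Annex 101,173.74.
Rounded to nearest $1: Upper Plaza $317,962; Granite Bridge $209,418; Garrison Reservoir $175,646; North Annex $101,174. Sum = $804,200.
Sum already equals the total — no adjustment.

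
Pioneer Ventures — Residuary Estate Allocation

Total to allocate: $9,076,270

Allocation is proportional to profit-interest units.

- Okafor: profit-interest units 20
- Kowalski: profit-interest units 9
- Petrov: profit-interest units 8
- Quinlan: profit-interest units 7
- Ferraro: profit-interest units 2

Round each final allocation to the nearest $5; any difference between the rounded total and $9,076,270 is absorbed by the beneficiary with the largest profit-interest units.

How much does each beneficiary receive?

Sum of profit-interest units: 46.
Proportional shares: Okafor 20/46 × $9,076,270 = 3,946,204.35; Kowalski 9/46 × $9,076,270 = 1,775,791.96; Petrov 8/46 × $9,076,270 = 1,578,481.74; Quinlan 7/46 × $9,076,270 = 1,381,171.52; Ferraro 2/46 × $9,076,270 = 394,620.43.
At nearest $5: Okafor $3,946,205; Kowalski $1,775,790; Petrov $1,578,480; Quinlan $1,381,170; Ferraro $394,620. Sum = $9,076,265.
Difference $9,076,270 − $9,076,265 = +$5 applied to largest profit-interest units (Okafor): Okafor becomes $3,946,210.

Okafor: $3,946,210; Kowalski: $1,775,790; Petrov: $1,578,480; Quinlan: $1,381,170; Ferraro: $394,620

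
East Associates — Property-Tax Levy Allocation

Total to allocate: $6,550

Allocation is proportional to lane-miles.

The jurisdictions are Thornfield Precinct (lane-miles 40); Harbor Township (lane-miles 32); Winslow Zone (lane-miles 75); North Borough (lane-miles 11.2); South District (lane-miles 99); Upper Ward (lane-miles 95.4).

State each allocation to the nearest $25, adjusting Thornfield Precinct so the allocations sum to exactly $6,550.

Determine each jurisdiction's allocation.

Thornfield Precinct: $725; Harbor Township: $600; Winslow Zone: $1,400; North Borough: $200; South District: $1,850; Upper Ward: $1,775

Combined lane-miles = 352.6.
Pro-rata amounts: Thornfield Precinct 40/352.6 × $6,550 = 743.05; Harbor Township 32/352.6 × $6,550 = 594.44; Winslow Zone 75/352.6 × $6,550 = 1,393.22; North Borough 11.2/352.6 × $6,550 = 208.05; South District 99/352.6 × $6,550 = 1,839.05; Upper Ward 95.4/352.6 × $6,550 = 1,772.18.
At nearest $25: Thornfield Precinct $750; Harbor Township $600; Winslow Zone $1,400; North Borough $200; South District $1,850; Upper Ward $1,775. Sum = $6,575.
Difference $6,550 − $6,575 = −$25 applied to Thornfield Precinct: Thornfield Precinct becomes $725.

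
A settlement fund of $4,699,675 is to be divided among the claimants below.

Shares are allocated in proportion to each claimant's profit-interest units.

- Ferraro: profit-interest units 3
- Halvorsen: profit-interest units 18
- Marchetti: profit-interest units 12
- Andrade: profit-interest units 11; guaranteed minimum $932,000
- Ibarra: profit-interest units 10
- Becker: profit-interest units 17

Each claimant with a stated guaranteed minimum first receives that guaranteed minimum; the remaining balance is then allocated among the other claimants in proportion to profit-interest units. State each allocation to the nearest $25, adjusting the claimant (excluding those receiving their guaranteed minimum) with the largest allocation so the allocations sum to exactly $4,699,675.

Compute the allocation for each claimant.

Fund the minimums — Andrade $932,000. Remaining pool $3,767,675.
Remaining pool split over remaining profit-interest units 60: Ferraro 188,383.75 → $188,375; Halvorsen 1,130,302.50 → $1,130,300; Marchetti 753,535.00 → $753,525; Ibarra 627,945.83 → $627,950; Becker 1,067,507.92 → $1,067,500.
Rounding difference +$25 applied to Halvorsen → $1,130,325.

Ferraro: $188,375 | Halvorsen: $1,130,325 | Marchetti: $753,525 | Andrade: $932,000 | Ibarra: $627,950 | Becker: $1,067,500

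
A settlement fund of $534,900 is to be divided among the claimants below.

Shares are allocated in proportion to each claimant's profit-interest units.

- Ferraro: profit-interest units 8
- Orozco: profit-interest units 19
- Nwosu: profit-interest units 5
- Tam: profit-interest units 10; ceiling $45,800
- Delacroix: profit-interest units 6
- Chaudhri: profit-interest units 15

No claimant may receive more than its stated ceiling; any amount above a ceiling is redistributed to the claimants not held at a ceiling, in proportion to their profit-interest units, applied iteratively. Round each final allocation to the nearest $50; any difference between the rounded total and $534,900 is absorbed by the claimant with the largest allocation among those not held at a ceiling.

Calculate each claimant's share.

Total profit-interest units = 63.
Unconstrained shares: Ferraro 67,923.81; Orozco 161,319.05; Nwosu 42,452.38; Tam 84,904.76; Delacroix 50,942.86; Chaudhri 127,357.14.
Cap binds for Tam ($45,800); balance $489,100 reallocated over remaining profit-interest units 53.
Remaining shares: Ferraro 73,826.42 → $73,850; Orozco 175,337.74 → $175,350; Nwosu 46,141.51 → $46,150; Delacroix 55,369.81 → $55,350; Chaudhri 138,424.53 → $138,400.

Ferraro: $73,850 · Orozco: $175,350 · Nwosu: $46,150 · Tam: $45,800 · Delacroix: $55,350 · Chaudhri: $138,400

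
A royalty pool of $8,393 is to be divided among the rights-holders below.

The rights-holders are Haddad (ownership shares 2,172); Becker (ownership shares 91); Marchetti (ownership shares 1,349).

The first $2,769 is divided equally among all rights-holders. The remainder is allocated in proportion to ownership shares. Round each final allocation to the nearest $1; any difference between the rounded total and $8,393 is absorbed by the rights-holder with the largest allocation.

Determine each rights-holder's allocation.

First tranche $2,769 split equally: $923 each.
Remainder $5,624 by ownership shares (total 3,612): Haddad 3,381.87 → $3,382; Becker 141.69 → $142; Marchetti 2,100.44 → $2,100.
Totals: Haddad $923 + $3,382 = $4,305; Becker $923 + $142 = $1,065; Marchetti $923 + $2,100 = $3,023.

Haddad: $4,305; Becker: $1,065; Marchetti: $3,023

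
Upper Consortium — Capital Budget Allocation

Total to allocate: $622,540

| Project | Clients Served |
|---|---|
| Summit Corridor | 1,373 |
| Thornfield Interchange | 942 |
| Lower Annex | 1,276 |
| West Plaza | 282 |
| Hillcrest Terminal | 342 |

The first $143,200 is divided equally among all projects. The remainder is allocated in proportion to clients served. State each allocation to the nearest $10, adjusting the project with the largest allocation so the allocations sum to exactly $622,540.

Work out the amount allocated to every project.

Summit Corridor: $184,780; Thornfield Interchange: $135,770; Lower Annex: $173,750; West Plaza: $60,710; Hillcrest Terminal: $67,530

Equal tier: $143,200 ÷ 5 = $28,640 apiece.
Remainder $479,340 by clients served (total 4,215): Summit Corridor 156,140.88 → $156,140; Thornfield Interchange 107,126.52 → $107,130; Lower Annex 145,109.81 → $145,110; West Plaza 32,069.72 → $32,070; Hillcrest Terminal 38,893.07 → $38,890.
Totals: Summit Corridor $28,640 + $156,140 = $184,780; Thornfield Interchange $28,640 + $107,130 = $135,770; Lower Annex $28,640 + $145,110 = $173,750; West Plaza $28,640 + $32,070 = $60,710; Hillcrest Terminal $28,640 + $38,890 = $67,530.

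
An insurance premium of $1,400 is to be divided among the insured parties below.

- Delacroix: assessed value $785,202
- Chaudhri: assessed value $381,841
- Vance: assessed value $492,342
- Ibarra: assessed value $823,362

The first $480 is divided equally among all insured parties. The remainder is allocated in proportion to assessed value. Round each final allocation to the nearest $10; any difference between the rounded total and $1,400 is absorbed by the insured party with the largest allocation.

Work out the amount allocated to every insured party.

Delacroix: $410; Chaudhri: $260; Vance: $300; Ibarra: $430

$480 shared equally gives $120 per insured party.
Remainder $920 by assessed value (total 2,482,747): Delacroix 290.96 → $290; Chaudhri 141.49 → $140; Vance 182.44 → $180; Ibarra 305.10 → $310.
Totals: Delacroix $120 + $290 = $410; Chaudhri $120 + $140 = $260; Vance $120 + $180 = $300; Ibarra $120 + $310 = $430.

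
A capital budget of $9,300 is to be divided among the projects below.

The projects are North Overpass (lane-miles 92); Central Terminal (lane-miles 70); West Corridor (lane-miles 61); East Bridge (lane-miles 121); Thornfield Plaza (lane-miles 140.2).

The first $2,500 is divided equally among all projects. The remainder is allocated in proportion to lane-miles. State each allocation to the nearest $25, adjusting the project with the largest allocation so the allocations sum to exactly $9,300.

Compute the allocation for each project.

First tranche $2,500 split equally: $500 each.
Remainder $6,800 by lane-miles (total 484.2): North Overpass 1,292.03 → $1,300; Central Terminal 983.06 → $975; West Corridor 856.67 → $850; East Bridge 1,699.30 → $1,700; Thornfield Plaza 1,968.94 → $1,975.
Totals: North Overpass $500 + $1,300 = $1,800; Central Terminal $500 + $975 = $1,475; West Corridor $500 + $850 = $1,350; East Bridge $500 + $1,700 = $2,200; Thornfield Plaza $500 + $1,975 = $2,475.

North Overpass: $1,800; Central Terminal: $1,475; West Corridor: $1,350; East Bridge: $2,200; Thornfield Plaza: $2,475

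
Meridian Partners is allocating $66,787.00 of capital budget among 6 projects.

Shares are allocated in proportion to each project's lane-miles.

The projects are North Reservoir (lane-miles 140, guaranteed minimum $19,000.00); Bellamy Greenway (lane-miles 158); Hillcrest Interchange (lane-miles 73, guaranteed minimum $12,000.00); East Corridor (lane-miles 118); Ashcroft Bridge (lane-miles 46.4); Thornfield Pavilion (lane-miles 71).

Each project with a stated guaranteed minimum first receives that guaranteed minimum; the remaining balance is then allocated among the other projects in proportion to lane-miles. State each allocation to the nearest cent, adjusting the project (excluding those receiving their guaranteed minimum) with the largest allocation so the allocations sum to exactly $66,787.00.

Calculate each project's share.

North Reservoir: $19,000.00 | Bellamy Greenway: $14,373.02 | Hillcrest Interchange: $12,000.00 | East Corridor: $10,734.28 | Ashcroft Bridge: $4,220.94 | Thornfield Pavilion: $6,458.76

Fund the minimums — North Reservoir $19,000.00; Hillcrest Interchange $12,000.00. Residual $35,787.00.
Residual split over remaining lane-miles 393.4: Bellamy Greenway 14,373.0198 → $14,373.02; East Corridor 10,734.2806 → $10,734.28; Ashcroft Bridge 4,220.9375 → $4,220.94; Thornfield Pavilion 6,458.7621 → $6,458.76.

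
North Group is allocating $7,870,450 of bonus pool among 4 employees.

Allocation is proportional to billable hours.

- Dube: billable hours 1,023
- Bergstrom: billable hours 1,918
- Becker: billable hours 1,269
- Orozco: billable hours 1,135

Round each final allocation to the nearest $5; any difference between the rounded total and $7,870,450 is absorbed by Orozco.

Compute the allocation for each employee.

Combined billable hours = 5,345.
Pro-rata amounts: Dube 1,023/5,345 × $7,870,450 = 1,506,355.54; Bergstrom 1,918/5,345 × $7,870,450 = 2,824,232.57; Becker 1,269/5,345 × $7,870,450 = 1,868,587.66; Orozco 1,135/5,345 × $7,870,450 = 1,671,274.23.
Rounded to nearest $5: Dube $1,506,355; Bergstrom $2,824,235; Becker $1,868,590; Orozco $1,671,275. Sum = $7,870,455.
Difference $7,870,450 − $7,870,455 = −$5 applied to Orozco: Orozco becomes $1,671,270.

Dube: $1,506,355; Bergstrom: $2,824,235; Becker: $1,868,590; Orozco: $1,671,270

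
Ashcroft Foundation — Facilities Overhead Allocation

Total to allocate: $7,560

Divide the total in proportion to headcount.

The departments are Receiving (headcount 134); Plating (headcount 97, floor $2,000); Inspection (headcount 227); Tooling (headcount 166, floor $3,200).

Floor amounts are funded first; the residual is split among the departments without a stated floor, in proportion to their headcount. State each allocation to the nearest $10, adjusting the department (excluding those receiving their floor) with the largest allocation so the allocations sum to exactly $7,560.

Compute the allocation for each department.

Guaranteed amounts: Plating $2,000; Tooling $3,200. Remaining pool $2,360.
Remaining pool split over remaining headcount 361: Receiving 876.01 → $880; Inspection 1,483.99 → $1,480.

Receiving: $880 | Plating: $2,000 | Inspection: $1,480 | Tooling: $3,200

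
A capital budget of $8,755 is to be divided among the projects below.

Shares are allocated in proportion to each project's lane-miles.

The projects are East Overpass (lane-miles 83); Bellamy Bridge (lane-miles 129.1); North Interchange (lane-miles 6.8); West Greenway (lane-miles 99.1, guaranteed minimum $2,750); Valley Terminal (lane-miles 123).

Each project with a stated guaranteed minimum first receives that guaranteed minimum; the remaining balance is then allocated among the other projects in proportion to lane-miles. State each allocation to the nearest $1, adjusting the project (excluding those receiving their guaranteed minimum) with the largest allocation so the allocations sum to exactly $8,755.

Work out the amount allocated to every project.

East Overpass: $1,458; Bellamy Bridge: $2,268; North Interchange: $119; West Greenway: $2,750; Valley Terminal: $2,160

Minimums first: West Greenway $2,750. Remaining pool $6,005.
Remaining pool split over remaining lane-miles 341.9: East Overpass 1,457.78 → $1,458; Bellamy Bridge 2,267.46 → $2,267; North Interchange 119.43 → $119; Valley Terminal 2,160.32 → $2,160.
Rounding difference +$1 applied to Bellamy Bridge → $2,268.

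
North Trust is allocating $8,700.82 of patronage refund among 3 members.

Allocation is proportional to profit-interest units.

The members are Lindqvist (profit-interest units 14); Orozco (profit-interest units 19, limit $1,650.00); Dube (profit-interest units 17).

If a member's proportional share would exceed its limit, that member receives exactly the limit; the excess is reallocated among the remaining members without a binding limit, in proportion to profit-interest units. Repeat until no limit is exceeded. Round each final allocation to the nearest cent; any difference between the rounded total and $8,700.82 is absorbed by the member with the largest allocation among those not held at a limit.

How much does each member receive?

Lindqvist: $3,184.24; Orozco: $1,650.00; Dube: $3,866.58

Total profit-interest units = 50.
Pro-rata shares before constraints: Lindqvist 2,436.2296; Orozco 3,306.3116; Dube 2,958.2788.
Capped: Orozco ($1,650.00); remaining pool $7,050.82 reallocated over remaining profit-interest units 31.
Remaining shares: Lindqvist 3,184.2413 → $3,184.24; Dube 3,866.5787 → $3,866.58.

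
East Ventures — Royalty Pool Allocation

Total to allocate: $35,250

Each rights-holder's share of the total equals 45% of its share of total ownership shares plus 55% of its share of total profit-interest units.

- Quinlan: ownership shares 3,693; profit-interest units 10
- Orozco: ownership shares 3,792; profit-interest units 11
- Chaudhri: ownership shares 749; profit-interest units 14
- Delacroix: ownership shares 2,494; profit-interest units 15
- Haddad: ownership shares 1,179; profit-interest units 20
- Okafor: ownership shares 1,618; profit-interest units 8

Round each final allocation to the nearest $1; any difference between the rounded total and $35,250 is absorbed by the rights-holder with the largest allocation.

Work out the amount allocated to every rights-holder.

Ownership shares total 13,525; profit-interest units total 78.
Composite weights (45% ownership shares + 55% profit-interest units): Quinlan 0.1934; Orozco 0.2037; Chaudhri 0.1236; Delacroix 0.1887; Haddad 0.1803; Okafor 0.1102.
Raw shares: Quinlan 6,816.83; Orozco 7,181.499; Chaudhri 4,358.26; Delacroix 6,653.40; Haddad 6,353.92; Okafor 3,886.10.
At nearest $1: Quinlan $6,817; Orozco $7,181; Chaudhri $4,358; Delacroix $6,653; Haddad $6,354; Okafor $3,886. Sum = $35,249.
Difference $35,250 − $35,249 = +$1 applied to largest allocation (Orozco): Orozco becomes $7,182.

Quinlan: $6,817 · Orozco: $7,182 · Chaudhri: $4,358 · Delacroix: $6,653 · Haddad: $6,354 · Okafor: $3,886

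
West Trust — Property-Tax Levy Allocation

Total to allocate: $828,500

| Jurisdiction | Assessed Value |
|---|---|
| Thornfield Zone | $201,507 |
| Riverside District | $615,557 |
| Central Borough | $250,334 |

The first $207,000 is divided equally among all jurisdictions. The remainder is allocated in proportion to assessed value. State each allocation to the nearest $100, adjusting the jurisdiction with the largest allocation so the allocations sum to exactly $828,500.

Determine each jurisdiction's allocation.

First tranche $207,000 split equally: $69,000 each.
Remainder $621,500 by assessed value (total 1,067,398): Thornfield Zone 117,328.87 → $117,300; Riverside District 358,412.40 → $358,400; Central Borough 145,758.73 → $145,800.
Totals: Thornfield Zone $69,000 + $117,300 = $186,300; Riverside District $69,000 + $358,400 = $427,400; Central Borough $69,000 + $145,800 = $214,800.

Thornfield Zone: $186,300 · Riverside District: $427,400 · Central Borough: $214,800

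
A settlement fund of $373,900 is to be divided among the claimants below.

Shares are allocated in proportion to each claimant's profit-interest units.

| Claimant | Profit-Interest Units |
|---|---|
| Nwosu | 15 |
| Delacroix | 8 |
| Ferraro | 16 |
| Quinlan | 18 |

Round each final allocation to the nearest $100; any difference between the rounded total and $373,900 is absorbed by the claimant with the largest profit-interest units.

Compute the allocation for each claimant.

Profit-interest units total: 57.
Raw shares: Nwosu 15/57 × $373,900 = 98,394.74; Delacroix 8/57 × $373,900 = 52,477.19; Ferraro 16/57 × $373,900 = 104,954.39; Quinlan 18/57 × $373,900 = 118,073.68.
Rounded to nearest $100: Nwosu $98,400; Delacroix $52,500; Ferraro $105,000; Quinlan $118,100. Sum = $374,000.
Difference $373,900 − $374,000 = −$100 applied to largest profit-interest units (Quinlan): Quinlan becomes $118,000.

Nwosu: $98,400 · Delacroix: $52,500 · Ferraro: $105,000 · Quinlan: $118,000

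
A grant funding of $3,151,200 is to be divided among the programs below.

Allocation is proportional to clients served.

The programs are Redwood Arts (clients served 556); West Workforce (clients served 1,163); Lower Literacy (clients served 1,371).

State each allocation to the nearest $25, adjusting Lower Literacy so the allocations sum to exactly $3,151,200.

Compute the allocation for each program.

Redwood Arts: $567,000; West Workforce: $1,186,025; Lower Literacy: $1,398,175

Total clients served = 3,090.
Proportional shares: Redwood Arts 556/3,090 × $3,151,200 = 567,012.04; West Workforce 1,163/3,090 × $3,151,200 = 1,186,034.17; Lower Literacy 1,371/3,090 × $3,151,200 = 1,398,153.79.
Rounded to nearest $25: Redwood Arts $567,000; West Workforce $1,186,025; Lower Literacy $1,398,150. Sum = $3,151,175.
Difference $3,151,200 − $3,151,175 = +$25 applied to Lower Literacy: Lower Literacy becomes $1,398,175.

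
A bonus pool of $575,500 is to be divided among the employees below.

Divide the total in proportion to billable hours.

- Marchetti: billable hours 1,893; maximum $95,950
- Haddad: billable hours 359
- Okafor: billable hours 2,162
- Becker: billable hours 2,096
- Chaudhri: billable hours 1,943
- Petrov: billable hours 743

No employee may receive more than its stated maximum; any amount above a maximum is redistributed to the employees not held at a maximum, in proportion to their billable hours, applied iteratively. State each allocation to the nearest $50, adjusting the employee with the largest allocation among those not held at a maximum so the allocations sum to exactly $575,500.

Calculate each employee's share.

Marchetti: $95,950; Haddad: $23,550; Okafor: $141,950; Becker: $137,650; Chaudhri: $127,600; Petrov: $48,800

Sum of billable hours: 9,196.
Unconstrained shares: Marchetti 118,466.89; Haddad 22,466.78; Okafor 135,301.33; Becker 131,170.94; Chaudhri 121,595.97; Petrov 46,498.10.
Held at cap: Marchetti ($95,950); remaining pool $479,550 reallocated over remaining billable hours 7,303.
Shares after redistribution: Haddad 23,573.66 → $23,550; Okafor 141,967.29 → $141,950; Becker 137,633.41 → $137,650; Chaudhri 127,586.70 → $127,600; Petrov 48,788.94 → $48,800.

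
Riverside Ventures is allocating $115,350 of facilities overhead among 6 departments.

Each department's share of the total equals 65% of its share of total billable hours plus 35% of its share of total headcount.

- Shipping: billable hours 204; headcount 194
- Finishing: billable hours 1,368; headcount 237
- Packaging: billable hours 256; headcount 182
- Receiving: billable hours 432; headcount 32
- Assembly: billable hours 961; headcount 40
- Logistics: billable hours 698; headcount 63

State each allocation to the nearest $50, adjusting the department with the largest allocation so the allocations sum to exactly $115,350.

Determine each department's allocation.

Totals — billable hours 3,919, headcount 748.
Blended shares (65% billable hours + 35% headcount): Shipping 0.1246; Finishing 0.3378; Packaging 0.1276; Receiving 0.0866; Assembly 0.1781; Logistics 0.1452.
Proportional shares: Shipping 14,373.83; Finishing 38,964.12; Packaging 14,720.99; Receiving 9,992.10; Assembly 20,544.61; Logistics 16,754.35.
At nearest $50: Shipping $14,350; Finishing $38,950; Packaging $14,700; Receiving $10,000; Assembly $20,550; Logistics $16,750. Sum = $115,300.
Difference $115,350 − $115,300 = +$50 applied to largest allocation (Finishing): Finishing becomes $39,000.

Shipping: $14,350 · Finishing: $39,000 · Packaging: $14,700 · Receiving: $10,000 · Assembly: $20,550 · Logistics: $16,750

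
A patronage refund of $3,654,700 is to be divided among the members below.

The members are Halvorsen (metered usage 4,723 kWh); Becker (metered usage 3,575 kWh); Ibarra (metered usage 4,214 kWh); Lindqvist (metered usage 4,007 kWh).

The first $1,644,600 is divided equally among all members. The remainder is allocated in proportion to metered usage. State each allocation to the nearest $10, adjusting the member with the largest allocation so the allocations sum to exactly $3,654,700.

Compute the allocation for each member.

$1,644,600 shared equally gives $411,150 per member.
Remainder $2,010,100 by metered usage (total 16,519): Halvorsen 574,714.10 → $574,710; Becker 435,020.73 → $435,020; Ibarra 512,776.89 → $512,780; Lindqvist 487,588.27 → $487,590.
Totals: Halvorsen $411,150 + $574,710 = $985,860; Becker $411,150 + $435,020 = $846,170; Ibarra $411,150 + $512,780 = $923,930; Lindqvist $411,150 + $487,590 = $898,740.

Halvorsen: $985,860 · Becker: $846,170 · Ibarra: $923,930 · Lindqvist: $898,740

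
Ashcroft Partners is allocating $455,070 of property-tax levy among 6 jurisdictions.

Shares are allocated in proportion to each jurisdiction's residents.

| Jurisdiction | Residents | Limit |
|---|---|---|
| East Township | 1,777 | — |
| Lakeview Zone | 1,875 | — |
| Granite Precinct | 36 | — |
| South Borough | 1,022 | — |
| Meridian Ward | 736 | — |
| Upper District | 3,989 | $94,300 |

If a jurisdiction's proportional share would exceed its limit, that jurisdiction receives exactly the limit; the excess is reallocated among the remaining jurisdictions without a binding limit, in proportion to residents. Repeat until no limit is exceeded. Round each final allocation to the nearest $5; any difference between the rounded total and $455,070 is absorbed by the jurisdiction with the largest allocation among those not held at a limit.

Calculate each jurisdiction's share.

East Township: $117,715; Lakeview Zone: $124,215; Granite Precinct: $2,385; South Borough: $67,700; Meridian Ward: $48,755; Upper District: $94,300

Sum of residents: 9,435.
Unconstrained shares: East Township 85,708.47; Lakeview Zone 90,435.21; Granite Precinct 1,736.36; South Borough 49,293.22; Meridian Ward 35,498.84; Upper District 192,397.90.
Cap binds for Upper District ($94,300); residual $360,770 reallocated over remaining residents 5,446.
Redistributed shares: East Township 117,717.28 → $117,715; Lakeview Zone 124,209.28 → $124,210; Granite Precinct 2,384.82 → $2,385; South Borough 67,702.34 → $67,700; Meridian Ward 48,756.28 → $48,755.
Rounding difference +$5 applied to Lakeview Zone → $124,215.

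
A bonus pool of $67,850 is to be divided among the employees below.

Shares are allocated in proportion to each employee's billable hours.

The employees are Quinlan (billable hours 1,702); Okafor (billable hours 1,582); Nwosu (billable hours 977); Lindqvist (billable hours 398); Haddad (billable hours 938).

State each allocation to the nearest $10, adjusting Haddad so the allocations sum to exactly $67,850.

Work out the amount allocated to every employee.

Billable hours total: 5,597.
Raw shares: Quinlan 1,702/5,597 × $67,850 = 20,632.61; Okafor 1,582/5,597 × $67,850 = 19,177.90; Nwosu 977/5,597 × $67,850 = 11,843.75; Lindqvist 398/5,597 × $67,850 = 4,824.78; Haddad 938/5,597 × $67,850 = 11,370.97.
At nearest $10: Quinlan $20,630; Okafor $19,180; Nwosu $11,840; Lindqvist $4,820; Haddad $11,370. Sum = $67,840.
Difference $67,850 − $67,840 = +$10 applied to Haddad: Haddad becomes $11,380.

Quinlan: $20,630 · Okafor: $19,180 · Nwosu: $11,840 · Lindqvist: $4,820 · Haddad: $11,380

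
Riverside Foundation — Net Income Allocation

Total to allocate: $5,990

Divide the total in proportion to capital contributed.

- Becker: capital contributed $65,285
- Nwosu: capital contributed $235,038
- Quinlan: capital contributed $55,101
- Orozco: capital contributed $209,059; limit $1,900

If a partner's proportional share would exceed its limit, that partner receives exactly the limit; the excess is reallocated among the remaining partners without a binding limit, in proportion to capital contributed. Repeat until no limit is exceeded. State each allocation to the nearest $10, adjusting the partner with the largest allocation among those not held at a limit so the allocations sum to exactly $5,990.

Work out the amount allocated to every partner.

Capital contributed total: 564,483.
Pro-rata shares before constraints: Becker 692.77; Nwosu 2,494.10; Quinlan 584.70; Orozco 2,218.43.
Capped: Orozco ($1,900); balance $4,090 reallocated over remaining capital contributed 355,424.
Remaining shares: Becker 751.26 → $750; Nwosu 2,704.67 → $2,700; Quinlan 634.07 → $630.
Rounding difference +$10 applied to Nwosu → $2,710.

Becker: $750; Nwosu: $2,710; Quinlan: $630; Orozco: $1,900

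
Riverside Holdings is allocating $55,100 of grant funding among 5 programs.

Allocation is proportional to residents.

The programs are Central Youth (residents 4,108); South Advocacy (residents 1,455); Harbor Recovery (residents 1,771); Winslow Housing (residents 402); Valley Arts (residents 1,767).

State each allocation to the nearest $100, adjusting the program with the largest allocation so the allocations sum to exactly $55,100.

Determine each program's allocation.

Sum of residents: 9,503.
Unrounded shares: Central Youth 4,108/9,503 × $55,100 = 23,818.88; South Advocacy 1,455/9,503 × $55,100 = 8,436.34; Harbor Recovery 1,771/9,503 × $55,100 = 10,268.56; Winslow Housing 402/9,503 × $55,100 = 2,330.86; Valley Arts 1,767/9,503 × $55,100 = 10,245.36.
Rounded to nearest $100: Central Youth $23,800; South Advocacy $8,400; Harbor Recovery $10,300; Winslow Housing $2,300; Valley Arts $10,200. Sum = $55,000.
Difference $55,100 − $55,000 = +$100 applied to largest allocation (Central Youth): Central Youth becomes $23,900.

Central Youth: $23,900 | South Advocacy: $8,400 | Harbor Recovery: $10,300 | Winslow Housing: $2,300 | Valley Arts: $10,200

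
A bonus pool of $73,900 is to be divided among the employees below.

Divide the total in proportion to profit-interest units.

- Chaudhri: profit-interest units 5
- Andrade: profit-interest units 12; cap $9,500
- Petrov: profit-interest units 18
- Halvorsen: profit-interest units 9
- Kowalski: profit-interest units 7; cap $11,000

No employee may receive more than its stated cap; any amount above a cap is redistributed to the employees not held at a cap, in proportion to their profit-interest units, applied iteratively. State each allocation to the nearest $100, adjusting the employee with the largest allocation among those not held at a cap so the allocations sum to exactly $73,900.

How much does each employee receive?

Profit-interest units total: 51.
Proportional shares (ignoring caps): Chaudhri 7,245.10; Andrade 17,388.24; Petrov 26,082.35; Halvorsen 13,041.18; Kowalski 10,143.14.
Held at cap: Andrade ($9,500); remaining pool $64,400 reallocated over remaining profit-interest units 39.
Held at cap: Kowalski ($11,000); remaining pool $53,400 reallocated over remaining profit-interest units 32.
Shares after redistribution: Chaudhri 8,343.75 → $8,300; Petrov 30,037.50 → $30,000; Halvorsen 15,018.75 → $15,000.
Rounding difference +$100 applied to Petrov → $30,100.

Chaudhri: $8,300 | Andrade: $9,500 | Petrov: $30,100 | Halvorsen: $15,000 | Kowalski: $11,000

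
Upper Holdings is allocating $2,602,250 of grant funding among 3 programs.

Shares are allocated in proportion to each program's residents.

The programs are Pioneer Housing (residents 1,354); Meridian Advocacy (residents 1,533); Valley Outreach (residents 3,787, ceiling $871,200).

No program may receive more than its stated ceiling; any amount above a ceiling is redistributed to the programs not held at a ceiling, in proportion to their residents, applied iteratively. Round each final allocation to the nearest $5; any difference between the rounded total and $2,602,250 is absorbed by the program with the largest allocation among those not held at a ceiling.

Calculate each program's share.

Residents total: 6,674.
Proportional shares (ignoring caps): Pioneer Housing 527,936.25; Meridian Advocacy 597,729.88; Valley Outreach 1,476,583.87.
Cap binds for Valley Outreach ($871,200); residual $1,731,050 reallocated over remaining residents 2,887.
Shares after redistribution: Pioneer Housing 811,860.65 → $811,860; Meridian Advocacy 919,189.35 → $919,190.

Pioneer Housing: $811,860; Meridian Advocacy: $919,190; Valley Outreach: $871,200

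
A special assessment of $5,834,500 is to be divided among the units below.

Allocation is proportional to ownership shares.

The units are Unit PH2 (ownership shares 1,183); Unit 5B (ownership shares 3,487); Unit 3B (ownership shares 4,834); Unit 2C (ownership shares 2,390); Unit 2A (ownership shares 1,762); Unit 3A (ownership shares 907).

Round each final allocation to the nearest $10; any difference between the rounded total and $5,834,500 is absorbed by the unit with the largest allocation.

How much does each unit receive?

Unit PH2: $473,960; Unit 5B: $1,397,030; Unit 3B: $1,936,670; Unit 2C: $957,530; Unit 2A: $705,930; Unit 3A: $363,380

Combined ownership shares = 14,563.
Raw shares: Unit PH2 1,183/14,563 × $5,834,500 = 473,955.47; Unit 5B 3,487/14,563 × $5,834,500 = 1,397,026.81; Unit 3B 4,834/14,563 × $5,834,500 = 1,936,687.02; Unit 2C 2,390/14,563 × $5,834,500 = 957,526.27; Unit 2A 1,762/14,563 × $5,834,500 = 705,925.22; Unit 3A 907/14,563 × $5,834,500 = 363,379.21.
After rounding ($10): Unit PH2 $473,960; Unit 5B $1,397,030; Unit 3B $1,936,690; Unit 2C $957,530; Unit 2A $705,930; Unit 3A $363,380. Sum = $5,834,520.
Difference $5,834,500 − $5,834,520 = −$20 applied to largest allocation (Unit 3B): Unit 3B becomes $1,936,670.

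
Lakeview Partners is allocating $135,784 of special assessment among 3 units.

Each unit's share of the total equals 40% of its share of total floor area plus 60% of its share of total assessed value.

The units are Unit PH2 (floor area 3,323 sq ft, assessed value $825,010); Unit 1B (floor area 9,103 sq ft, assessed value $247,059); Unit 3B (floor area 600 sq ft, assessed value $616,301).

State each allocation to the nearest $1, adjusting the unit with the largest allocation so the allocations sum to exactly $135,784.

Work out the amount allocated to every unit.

Unit PH2: $53,665 | Unit 1B: $49,878 | Unit 3B: $32,241

Totals — floor area 13,026, assessed value 1,688,370.
Blended shares (40% floor area + 60% assessed value): Unit PH2 0.3952; Unit 1B 0.3673; Unit 3B 0.2374.
Proportional shares: Unit PH2 53,665.61; Unit 1B 49,877.70; Unit 3B 32,240.69.
After rounding ($1): Unit PH2 $53,666; Unit 1B $49,878; Unit 3B $32,241. Sum = $135,785.
Difference $135,784 − $135,785 = −$1 applied to largest allocation (Unit PH2): Unit PH2 becomes $53,665.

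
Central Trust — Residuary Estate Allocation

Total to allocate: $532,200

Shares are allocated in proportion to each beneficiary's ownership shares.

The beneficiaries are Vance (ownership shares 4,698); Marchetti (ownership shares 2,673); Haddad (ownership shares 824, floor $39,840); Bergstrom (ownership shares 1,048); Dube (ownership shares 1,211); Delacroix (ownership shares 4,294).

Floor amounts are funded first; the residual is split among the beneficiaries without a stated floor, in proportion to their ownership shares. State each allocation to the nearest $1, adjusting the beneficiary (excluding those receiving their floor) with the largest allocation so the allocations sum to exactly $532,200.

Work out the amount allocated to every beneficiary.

Vance: $166,123; Marchetti: $94,519; Haddad: $39,840; Bergstrom: $37,058; Dube: $42,822; Delacroix: $151,838

Minimums first: Haddad $39,840. Residual $492,360.
Residual split over remaining ownership shares 13,924: Vance 166,123.76 → $166,124; Marchetti 94,518.69 → $94,519; Bergstrom 37,057.83 → $37,058; Dube 42,821.60 → $42,822; Delacroix 151,838.11 → $151,838.
Rounding difference −$1 applied to Vance → $166,123.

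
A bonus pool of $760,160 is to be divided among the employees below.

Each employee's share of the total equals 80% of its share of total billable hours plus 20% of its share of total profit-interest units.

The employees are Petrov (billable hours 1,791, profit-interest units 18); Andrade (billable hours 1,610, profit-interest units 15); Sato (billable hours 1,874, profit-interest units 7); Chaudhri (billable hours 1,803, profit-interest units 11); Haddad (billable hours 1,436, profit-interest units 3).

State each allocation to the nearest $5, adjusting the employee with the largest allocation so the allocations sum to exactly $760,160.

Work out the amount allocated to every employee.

Petrov: $178,605 | Andrade: $157,230 | Sato: $153,560 | Chaudhri: $159,750 | Haddad: $111,015

Billable hours total 8,514; profit-interest units total 54.
Combined weights (80% billable hours + 20% profit-interest units): Petrov 0.2350; Andrade 0.2068; Sato 0.2020; Chaudhri 0.2102; Haddad 0.1460.
Raw shares: Petrov 178,602.78; Andrade 157,228.30; Sato 153,561.72; Chaudhri 159,752.05; Haddad 111,015.14.
After rounding ($5): Petrov $178,605; Andrade $157,230; Sato $153,560; Chaudhri $159,750; Haddad $111,015. Sum = $760,160.
Rounded total matches; no reconciliation needed.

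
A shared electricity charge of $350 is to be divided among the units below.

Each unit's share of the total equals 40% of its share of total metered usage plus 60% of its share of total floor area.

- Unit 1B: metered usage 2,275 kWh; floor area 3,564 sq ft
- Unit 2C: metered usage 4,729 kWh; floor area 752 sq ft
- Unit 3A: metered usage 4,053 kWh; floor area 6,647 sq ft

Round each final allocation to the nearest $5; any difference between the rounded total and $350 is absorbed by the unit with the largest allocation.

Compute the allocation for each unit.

Totals — metered usage 11,057, floor area 10,963.
Blended shares (40% metered usage + 60% floor area): Unit 1B 0.2774; Unit 2C 0.2122; Unit 3A 0.5104.
Pro-rata amounts: Unit 1B 97.07; Unit 2C 74.28; Unit 3A 178.64.
Rounded to nearest $5: Unit 1B $95; Unit 2C $75; Unit 3A $180. Sum = $350.
Sum already equals the total — no adjustment.

Unit 1B: $95 | Unit 2C: $75 | Unit 3A: $180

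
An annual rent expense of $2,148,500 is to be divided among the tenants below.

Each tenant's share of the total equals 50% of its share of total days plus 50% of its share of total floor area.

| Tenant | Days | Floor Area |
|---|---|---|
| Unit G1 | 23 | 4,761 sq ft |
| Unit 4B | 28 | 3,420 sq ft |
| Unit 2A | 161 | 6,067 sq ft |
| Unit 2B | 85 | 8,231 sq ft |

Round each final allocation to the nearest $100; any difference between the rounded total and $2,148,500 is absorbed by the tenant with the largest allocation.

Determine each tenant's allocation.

Days total 297; floor area total 22,479.
Blended shares (50% days + 50% floor area): Unit G1 0.1446; Unit 4B 0.1232; Unit 2A 0.4060; Unit 2B 0.3262.
Pro-rata amounts: Unit G1 310,714.73; Unit 4B 264,714.64; Unit 2A 872,273.69; Unit 2B 700,796.94.
At nearest $100: Unit G1 $310,700; Unit 4B $264,700; Unit 2A $872,300; Unit 2B $700,800. Sum = $2,148,500.
No rounding difference to absorb.

Unit G1: $310,700; Unit 4B: $264,700; Unit 2A: $872,300; Unit 2B: $700,800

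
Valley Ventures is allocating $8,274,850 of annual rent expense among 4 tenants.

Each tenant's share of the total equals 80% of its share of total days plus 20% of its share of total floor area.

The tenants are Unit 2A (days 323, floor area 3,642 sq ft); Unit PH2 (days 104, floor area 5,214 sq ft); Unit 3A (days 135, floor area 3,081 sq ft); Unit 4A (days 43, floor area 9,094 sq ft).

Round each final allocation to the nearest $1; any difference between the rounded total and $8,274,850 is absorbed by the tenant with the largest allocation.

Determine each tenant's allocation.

Unit 2A: $3,820,846 | Unit PH2: $1,548,263 | Unit 3A: $1,719,613 | Unit 4A: $1,186,128

Totals — days 605, floor area 21,031.
Blended shares (80% days + 20% floor area): Unit 2A 0.4617; Unit PH2 0.1871; Unit 3A 0.2078; Unit 4A 0.1433.
Raw shares: Unit 2A 3,820,846.00; Unit PH2 1,548,262.57; Unit 3A 1,719,613.15; Unit 4A 1,186,128.29.
After rounding ($1): Unit 2A $3,820,846; Unit PH2 $1,548,263; Unit 3A $1,719,613; Unit 4A $1,186,128. Sum = $8,274,850.
Rounded total matches; no reconciliation needed.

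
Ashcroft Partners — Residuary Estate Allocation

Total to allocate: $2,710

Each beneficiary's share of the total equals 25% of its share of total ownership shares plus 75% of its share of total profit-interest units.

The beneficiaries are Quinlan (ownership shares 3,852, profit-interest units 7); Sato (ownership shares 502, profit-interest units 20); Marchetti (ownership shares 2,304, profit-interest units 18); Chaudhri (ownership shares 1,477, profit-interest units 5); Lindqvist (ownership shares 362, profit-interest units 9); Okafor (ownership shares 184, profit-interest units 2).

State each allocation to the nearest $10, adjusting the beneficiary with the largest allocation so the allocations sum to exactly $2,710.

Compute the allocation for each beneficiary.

Quinlan: $530 | Sato: $710 | Marchetti: $780 | Chaudhri: $280 | Lindqvist: $330 | Okafor: $80

Ownership shares total 8,681; profit-interest units total 61.
Blended shares (25% ownership shares + 75% profit-interest units): Quinlan 0.1970; Sato 0.2604; Marchetti 0.2877; Chaudhri 0.1040; Lindqvist 0.1211; Okafor 0.0299.
Unrounded shares: Quinlan 533.86; Sato 705.57; Marchetti 779.57; Chaudhri 281.87; Lindqvist 328.13; Okafor 81.00.
Rounded to nearest $10: Quinlan $530; Sato $710; Marchetti $780; Chaudhri $280; Lindqvist $330; Okafor $80. Sum = $2,710.
No rounding difference to absorb.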